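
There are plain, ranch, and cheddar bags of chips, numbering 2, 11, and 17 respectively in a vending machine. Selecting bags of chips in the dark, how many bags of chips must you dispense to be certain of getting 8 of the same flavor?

Treat the 3 flavors as pigeonholes.
In the worst case we take at most 7 of each flavor, but all 2 plain (fewer than 7), giving 2 + 7 + 7 = 16.
One more bag of chips then forces some flavor to 8, so 16 + 1 = 17.

17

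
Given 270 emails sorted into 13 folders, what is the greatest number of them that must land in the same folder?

21

The 270 emails fall into 13 folders.
If each of the 13 folders held at most 20, the total would be at most 13 × 20 = 260 < 270, a contradiction.
So at least one holds ⌈270/13⌉ = 21.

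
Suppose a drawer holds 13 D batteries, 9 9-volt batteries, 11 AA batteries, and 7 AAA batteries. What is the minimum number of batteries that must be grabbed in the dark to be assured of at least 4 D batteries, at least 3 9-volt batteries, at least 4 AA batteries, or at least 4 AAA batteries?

The worst case stops just short of every target: 3 D, 2 9-volt, 3 AA, 3 AAA — 3 + 2 + 3 + 3 = 11 batteries.
One more battery must push some type to its target, so 11 + 1 = 12.

12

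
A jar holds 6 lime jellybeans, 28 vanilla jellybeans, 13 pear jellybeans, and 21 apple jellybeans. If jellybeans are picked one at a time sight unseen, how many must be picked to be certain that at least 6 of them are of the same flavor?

21

The worst case takes 5 jellybeans of each flavor without reaching 6 of any: 4 × 5 = 20.
The next jellybean must bring some flavor to 6, so 20 + 1 = 21.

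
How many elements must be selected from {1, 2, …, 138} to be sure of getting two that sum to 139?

70

Partition {1, …, 138} into 69 pairs: {1,138}, {2,137}, …, {69,70}.
Choosing 69 integers — say the integers 1 through 69 — takes one from each pair and avoids the property.
Choosing 70 forces two into the same pair by pigeonhole, and those sum to 139. So 70.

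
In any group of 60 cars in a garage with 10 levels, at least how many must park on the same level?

The 60 cars fall into 10 levels.
If each of the 10 levels held at most 5, the total would be at most 10 × 5 = 50 < 60, a contradiction.
So at least one holds ⌈60/10⌉ = 6.

6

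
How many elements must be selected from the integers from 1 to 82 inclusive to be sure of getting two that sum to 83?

Partition {1, …, 82} into 41 pairs: {1,82}, {2,81}, …, {41,42}.
Choosing 41 integers — say the integers 1 through 41 — takes one from each pair and avoids the property.
Choosing 42 forces two into the same pair by pigeonhole, and those sum to 83. So 42.

42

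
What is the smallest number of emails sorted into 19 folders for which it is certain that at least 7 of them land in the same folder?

There are 19 folders acting as pigeonholes.
With 19 × 6 = 114 emails we could place exactly 6 in each, with no class reaching 7.
One more forces some class to hold 7, so 114 + 1 = 115.

115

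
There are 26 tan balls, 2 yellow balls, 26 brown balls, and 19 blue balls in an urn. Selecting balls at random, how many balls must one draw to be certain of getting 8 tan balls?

The worst case draws every non-tan ball first: 2 + 26 + 19 = 47.
The next 8 draws are then forced to be tan, giving 47 + 8 = 55.

55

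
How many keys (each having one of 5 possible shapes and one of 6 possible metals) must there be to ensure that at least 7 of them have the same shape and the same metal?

There are 5 × 6 = 30 (shape, metal) combinations acting as pigeonholes.
With 30 × 6 = 180 keys we could place exactly 6 in each, with no (shape, metal) pair reaching 7.
One more forces some (shape, metal) pair to hold 7, so 180 + 1 = 181.

181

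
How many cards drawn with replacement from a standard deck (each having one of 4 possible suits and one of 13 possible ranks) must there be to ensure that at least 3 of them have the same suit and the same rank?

105

There are 4 × 13 = 52 (suit, rank) combinations acting as pigeonholes.
With 52 × 2 = 104 cards drawn with replacement from a standard deck we could place exactly 2 in each, with no (suit, rank) pair reaching 3.
One more forces some (suit, rank) pair to hold 3, so 104 + 1 = 105.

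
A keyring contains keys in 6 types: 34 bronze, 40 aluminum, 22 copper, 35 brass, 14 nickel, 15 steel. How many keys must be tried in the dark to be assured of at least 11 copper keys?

149

To avoid copper keys as long as possible, exhaust the other 5 types first.
The worst case draws every non-copper key first: 34 + 40 + 35 + 14 + 15 = 138.
The next 11 draws are then forced to be copper, giving 138 + 11 = 149.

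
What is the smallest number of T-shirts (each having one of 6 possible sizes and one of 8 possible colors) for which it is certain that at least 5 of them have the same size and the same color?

193

There are 6 × 8 = 48 (size, color) combinations acting as pigeonholes.
With 48 × 4 = 192 T-shirts we could place exactly 4 in each, with no (size, color) pair reaching 5.
One more forces some (size, color) pair to hold 5, so 192 + 1 = 193.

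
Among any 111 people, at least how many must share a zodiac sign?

If each of the 12 zodiac signs held at most 9, the total would be at most 12 × 9 = 108 < 111, a contradiction.
So at least one holds ⌈111/12⌉ = 10.

10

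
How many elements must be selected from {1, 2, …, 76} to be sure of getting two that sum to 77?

Partition {1, …, 76} into 38 pairs: {1,76}, {2,75}, …, {38,39}.
Choosing 38 integers — say the integers 1 through 38 — takes one from each pair and avoids the property.
Choosing 39 forces two into the same pair by pigeonhole, and those sum to 77. So 39.

39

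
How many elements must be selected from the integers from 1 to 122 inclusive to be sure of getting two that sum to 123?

Partition {1, …, 122} into 61 pairs: {1,122}, {2,121}, …, {61,62}.
Choosing 61 integers — say the integers 1 through 61 — takes one from each pair and avoids the property.
Choosing 62 forces two into the same pair by pigeonhole, and those sum to 123. So 62.

62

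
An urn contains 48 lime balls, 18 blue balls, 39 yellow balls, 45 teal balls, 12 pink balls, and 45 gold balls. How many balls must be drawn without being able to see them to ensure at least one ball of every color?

The hardest color to obtain is pink: we could draw every other ball first — 207 − 12 = 195 balls — without a single pink one.
The next draw must be pink, so 195 + 1 = 196.

196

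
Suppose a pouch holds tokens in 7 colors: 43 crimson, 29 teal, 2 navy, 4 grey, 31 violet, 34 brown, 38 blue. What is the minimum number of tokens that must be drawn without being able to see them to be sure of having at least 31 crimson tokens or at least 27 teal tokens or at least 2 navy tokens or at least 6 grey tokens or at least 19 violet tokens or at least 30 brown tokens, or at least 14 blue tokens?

122

The worst case stops just short of every target: 30 crimson, 26 teal, 1 navy, all 4 grey, 18 violet, 29 brown, 13 blue — 30 + 26 + 1 + 4 + 18 + 29 + 13 = 121 tokens.
One more token must push some color to its target, so 121 + 1 = 122.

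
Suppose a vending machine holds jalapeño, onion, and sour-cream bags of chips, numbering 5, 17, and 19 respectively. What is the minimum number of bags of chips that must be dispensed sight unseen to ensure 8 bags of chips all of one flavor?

Treat the 3 flavors as pigeonholes.
In the worst case we take at most 7 of each flavor, but all 5 jalapeño (fewer than 7), giving 5 + 7 + 7 = 19.
One more bag of chips then forces some flavor to 8, so 19 + 1 = 20.

20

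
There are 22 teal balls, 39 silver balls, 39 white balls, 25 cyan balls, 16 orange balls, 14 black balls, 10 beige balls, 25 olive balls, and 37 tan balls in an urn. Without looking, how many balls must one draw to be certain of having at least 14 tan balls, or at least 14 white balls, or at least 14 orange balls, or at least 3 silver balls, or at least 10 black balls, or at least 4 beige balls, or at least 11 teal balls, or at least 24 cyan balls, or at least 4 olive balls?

90

The worst case stops just short of every target: 10 teal, 2 silver, 13 white, 23 cyan, 13 orange, 9 black, 3 beige, 3 olive, 13 tan — 10 + 2 + 13 + 23 + 13 + 9 + 3 + 3 + 13 = 89 balls.
One more ball must push some color to its target, so 89 + 1 = 90.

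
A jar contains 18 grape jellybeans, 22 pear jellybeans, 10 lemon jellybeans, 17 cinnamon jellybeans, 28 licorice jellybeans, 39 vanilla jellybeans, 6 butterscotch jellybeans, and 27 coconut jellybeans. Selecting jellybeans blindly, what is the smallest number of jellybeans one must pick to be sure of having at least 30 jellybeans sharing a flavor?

158

In the worst case we take at most 29 of each flavor, but all 18 grape, all 22 pear, all 10 lemon, all 17 cinnamon, all 28 licorice, all 6 butterscotch, and all 27 coconut (fewer than 29), giving 18 + 22 + 10 + 17 + 28 + 29 + 6 + 27 = 157.
One more jellybean then forces some flavor to 30, so 157 + 1 = 158.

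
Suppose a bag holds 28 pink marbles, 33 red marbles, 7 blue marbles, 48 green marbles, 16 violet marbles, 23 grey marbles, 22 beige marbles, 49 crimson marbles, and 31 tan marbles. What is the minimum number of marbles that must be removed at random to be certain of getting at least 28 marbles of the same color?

204

Treat the 9 colors as pigeonholes.
In the worst case we take at most 27 of each color, but all 7 blue, all 16 violet, all 23 grey, and all 22 beige (fewer than 27), giving 27 + 27 + 7 + 27 + 16 + 23 + 22 + 27 + 27 = 203.
One more marble then forces some color to 28, so 203 + 1 = 204.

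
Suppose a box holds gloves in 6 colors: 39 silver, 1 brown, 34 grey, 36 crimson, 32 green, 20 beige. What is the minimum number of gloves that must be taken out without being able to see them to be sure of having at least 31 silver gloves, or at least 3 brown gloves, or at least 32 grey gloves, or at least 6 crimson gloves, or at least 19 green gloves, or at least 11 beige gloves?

96

Each of the 6 colors has its own threshold; avoid all of them simultaneously.
The worst case stops just short of every target: 30 silver, all 1 brown, 31 grey, 5 crimson, 18 green, 10 beige — 30 + 1 + 31 + 5 + 18 + 10 = 95 gloves.
One more glove must push some color to its target, so 95 + 1 = 96.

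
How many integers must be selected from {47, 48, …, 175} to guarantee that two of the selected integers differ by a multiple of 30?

Use the pigeonhole principle on residue classes: group the integers by remainder mod 30; there are 30 residue classes, each nonempty in this range.
Choosing one from each class (30 integers) avoids any shared remainder.
One more choice must repeat a class, so two differ by a multiple of 30. Hence 30 + 1 = 31.

31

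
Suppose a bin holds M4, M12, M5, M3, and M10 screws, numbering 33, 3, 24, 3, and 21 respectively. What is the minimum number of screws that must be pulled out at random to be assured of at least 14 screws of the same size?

Treat the 5 sizes as pigeonholes.
In the worst case we take at most 13 of each size, but all 3 M12 and all 3 M3 (fewer than 13), giving 13 + 3 + 13 + 3 + 13 = 45.
One more screw then forces some size to 14, so 45 + 1 = 46.

46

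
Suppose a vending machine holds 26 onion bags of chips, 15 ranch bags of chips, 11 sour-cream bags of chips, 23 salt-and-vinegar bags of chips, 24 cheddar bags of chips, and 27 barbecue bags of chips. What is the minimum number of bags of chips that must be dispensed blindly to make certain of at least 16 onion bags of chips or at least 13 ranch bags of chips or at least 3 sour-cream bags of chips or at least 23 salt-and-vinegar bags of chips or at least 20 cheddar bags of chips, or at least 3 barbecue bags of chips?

73

The worst case stops just short of every target: 15 onion, 12 ranch, 2 sour-cream, 22 salt-and-vinegar, 19 cheddar, 2 barbecue — 15 + 12 + 2 + 22 + 19 + 2 = 72 bags of chips.
One more bag of chips must push some flavor to its target, so 72 + 1 = 73.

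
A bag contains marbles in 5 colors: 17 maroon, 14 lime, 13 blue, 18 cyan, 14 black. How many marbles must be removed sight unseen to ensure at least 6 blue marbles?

To avoid blue marbles as long as possible, exhaust the other 4 colors first.
The worst case draws every non-blue marble first: 17 + 14 + 18 + 14 = 63.
The next 6 draws are then forced to be blue, giving 63 + 6 = 69.

69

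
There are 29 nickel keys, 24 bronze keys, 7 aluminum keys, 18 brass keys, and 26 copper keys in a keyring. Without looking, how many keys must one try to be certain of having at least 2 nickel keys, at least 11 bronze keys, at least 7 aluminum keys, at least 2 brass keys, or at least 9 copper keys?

27

The worst case stops just short of every target: 1 nickel, 10 bronze, 6 aluminum, 1 brass, 8 copper — 1 + 10 + 6 + 1 + 8 = 26 keys.
One more key must push some type to its target, so 26 + 1 = 27.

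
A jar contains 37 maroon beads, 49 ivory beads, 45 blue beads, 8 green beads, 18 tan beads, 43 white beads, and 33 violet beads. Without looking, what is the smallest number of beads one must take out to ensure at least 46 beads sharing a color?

230

Treat the 7 colors as pigeonholes.
In the worst case we take at most 45 of each color, but all 37 maroon, all 8 green, all 18 tan, all 43 white, and all 33 violet (fewer than 45), giving 37 + 45 + 45 + 8 + 18 + 43 + 33 = 229.
One more bead then forces some color to 46, so 229 + 1 = 230.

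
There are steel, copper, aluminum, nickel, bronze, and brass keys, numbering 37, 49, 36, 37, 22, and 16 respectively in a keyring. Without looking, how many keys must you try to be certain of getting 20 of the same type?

112

Treat the 6 types as pigeonholes.
In the worst case we take at most 19 of each type, but all 16 brass (fewer than 19), giving 19 + 19 + 19 + 19 + 19 + 16 = 111.
One more key then forces some type to 20, so 111 + 1 = 112.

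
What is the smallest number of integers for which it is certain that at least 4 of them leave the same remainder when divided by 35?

There are 35 residue classes modulo 35 acting as pigeonholes.
With 35 × 3 = 105 integers we could place exactly 3 in each, with no class reaching 4.
One more forces some class to hold 4, so 105 + 1 = 106.

106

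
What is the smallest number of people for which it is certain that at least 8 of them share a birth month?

85

There are 12 months of the year acting as pigeonholes.
With 12 × 7 = 84 people we could place exactly 7 in each, with no class reaching 8.
One more forces some class to hold 8, so 84 + 1 = 85.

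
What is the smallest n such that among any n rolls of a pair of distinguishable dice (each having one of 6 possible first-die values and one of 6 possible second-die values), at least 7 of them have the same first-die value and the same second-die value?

217

There are 6 × 6 = 36 (first-die value, second-die value) combinations acting as pigeonholes.
With 36 × 6 = 216 rolls of a pair of distinguishable dice we could place exactly 6 in each, with no (first-die value, second-die value) pair reaching 7.
One more forces some (first-die value, second-die value) pair to hold 7, so 216 + 1 = 217.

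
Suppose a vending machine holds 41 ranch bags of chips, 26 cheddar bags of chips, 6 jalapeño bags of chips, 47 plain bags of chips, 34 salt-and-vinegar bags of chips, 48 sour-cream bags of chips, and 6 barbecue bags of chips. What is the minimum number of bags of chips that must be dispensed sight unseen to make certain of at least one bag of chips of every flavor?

203

The hardest flavor to obtain is jalapeño: we could draw every other bag of chips first — 208 − 6 = 202 bags of chips — without a single jalapeño one.
The next draw must be jalapeño, so 202 + 1 = 203.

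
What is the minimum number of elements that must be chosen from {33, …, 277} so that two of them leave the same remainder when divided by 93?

Group the integers by remainder mod 93; there are 93 residue classes, each nonempty in this range.
Choosing one from each class (93 integers) avoids any shared remainder.
One more choice must repeat a class, so two differ by a multiple of 93. Hence 93 + 1 = 94.

94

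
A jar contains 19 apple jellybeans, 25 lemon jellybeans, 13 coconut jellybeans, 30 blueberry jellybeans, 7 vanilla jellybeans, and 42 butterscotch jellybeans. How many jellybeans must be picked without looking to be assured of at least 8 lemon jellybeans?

119

The worst case draws every non-lemon jellybean first: 19 + 13 + 30 + 7 + 42 = 111.
The next 8 draws are then forced to be lemon, giving 111 + 8 = 119.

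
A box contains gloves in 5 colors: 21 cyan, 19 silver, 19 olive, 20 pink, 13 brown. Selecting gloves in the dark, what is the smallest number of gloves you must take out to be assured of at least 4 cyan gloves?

The worst case draws every non-cyan glove first: 19 + 19 + 20 + 13 = 71.
The next 4 draws are then forced to be cyan, giving 71 + 4 = 75.

75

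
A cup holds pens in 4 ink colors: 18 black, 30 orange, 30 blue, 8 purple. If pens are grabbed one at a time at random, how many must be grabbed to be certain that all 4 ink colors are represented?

The hardest ink color to obtain is purple: we could draw every other pen first — 86 − 8 = 78 pens — without a single purple one.
The next draw must be purple, so 78 + 1 = 79.

79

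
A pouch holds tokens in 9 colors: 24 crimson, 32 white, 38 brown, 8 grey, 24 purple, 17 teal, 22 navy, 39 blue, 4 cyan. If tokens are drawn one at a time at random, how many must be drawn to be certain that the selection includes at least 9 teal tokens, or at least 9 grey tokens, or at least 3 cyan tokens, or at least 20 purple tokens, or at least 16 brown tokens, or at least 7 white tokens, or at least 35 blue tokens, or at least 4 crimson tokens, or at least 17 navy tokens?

112

The worst case stops just short of every target: 3 crimson, 6 white, 15 brown, 8 grey, 19 purple, 8 teal, 16 navy, 34 blue, 2 cyan — 3 + 6 + 15 + 8 + 19 + 8 + 16 + 34 + 2 = 111 tokens.
One more token must push some color to its target, so 111 + 1 = 112.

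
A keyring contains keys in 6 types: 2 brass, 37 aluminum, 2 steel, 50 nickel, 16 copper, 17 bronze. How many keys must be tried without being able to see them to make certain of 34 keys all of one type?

104

In the worst case we take at most 33 of each type, but all 2 brass, all 2 steel, all 16 copper, and all 17 bronze (fewer than 33), giving 2 + 33 + 2 + 33 + 16 + 17 = 103.
One more key then forces some type to 34, so 103 + 1 = 104.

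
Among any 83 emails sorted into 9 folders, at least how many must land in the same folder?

If each of the 9 folders held at most 9, the total would be at most 9 × 9 = 81 < 83, a contradiction.
So at least one holds ⌈83/9⌉ = 10.

10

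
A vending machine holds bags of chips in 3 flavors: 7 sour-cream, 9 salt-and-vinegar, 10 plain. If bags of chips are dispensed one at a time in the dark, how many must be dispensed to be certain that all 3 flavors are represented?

The hardest flavor to obtain is sour-cream: we could draw every other bag of chips first — 26 − 7 = 19 bags of chips — without a single sour-cream one.
The next draw must be sour-cream, so 19 + 1 = 20.

20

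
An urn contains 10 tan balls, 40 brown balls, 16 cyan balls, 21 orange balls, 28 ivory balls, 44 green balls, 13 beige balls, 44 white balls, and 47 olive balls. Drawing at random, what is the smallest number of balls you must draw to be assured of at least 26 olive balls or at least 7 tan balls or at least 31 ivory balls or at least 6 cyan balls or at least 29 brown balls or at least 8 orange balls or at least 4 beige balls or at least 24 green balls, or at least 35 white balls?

The worst case stops just short of every target: 6 tan, 28 brown, 5 cyan, 7 orange, all 28 ivory, 23 green, 3 beige, 34 white, 25 olive — 6 + 28 + 5 + 7 + 28 + 23 + 3 + 34 + 25 = 159 balls.
One more ball must push some color to its target, so 159 + 1 = 160.

160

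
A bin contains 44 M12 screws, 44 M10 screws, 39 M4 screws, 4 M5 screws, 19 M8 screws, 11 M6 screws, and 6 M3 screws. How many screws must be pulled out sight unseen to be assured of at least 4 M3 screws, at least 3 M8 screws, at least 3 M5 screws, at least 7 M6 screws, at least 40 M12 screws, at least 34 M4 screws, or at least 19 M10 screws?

Each of the 7 sizes has its own threshold; avoid all of them simultaneously.
The worst case stops just short of every target: 39 M12, 18 M10, 33 M4, 2 M5, 2 M8, 6 M6, 3 M3 — 39 + 18 + 33 + 2 + 2 + 6 + 3 = 103 screws.
One more screw must push some size to its target, so 103 + 1 = 104.

104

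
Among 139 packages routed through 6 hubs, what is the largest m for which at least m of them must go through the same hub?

24

If each of the 6 hubs held at most 23, the total would be at most 6 × 23 = 138 < 139, a contradiction.
So at least one holds ⌈139/6⌉ = 24.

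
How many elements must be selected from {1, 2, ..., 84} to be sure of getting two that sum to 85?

Partition {1, …, 84} into 42 pairs: {1,84}, {2,83}, …, {42,43}.
Choosing 42 integers — say the integers 1 through 42 — takes one from each pair and avoids the property.
Choosing 43 forces two into the same pair by pigeonhole, and those sum to 85. So 43.

43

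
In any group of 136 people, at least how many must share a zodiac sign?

If each of the 12 zodiac signs held at most 11, the total would be at most 12 × 11 = 132 < 136, a contradiction.
So at least one holds ⌈136/12⌉ = 12.

12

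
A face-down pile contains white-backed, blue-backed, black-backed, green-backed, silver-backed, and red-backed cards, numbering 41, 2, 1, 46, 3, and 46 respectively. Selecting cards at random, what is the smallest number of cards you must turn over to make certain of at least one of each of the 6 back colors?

139

The hardest back color to obtain is black-backed: we could draw every other card first — 139 − 1 = 138 cards — without a single black-backed one.
The next draw must be black-backed, so 138 + 1 = 139.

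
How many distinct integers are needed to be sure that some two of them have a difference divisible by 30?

31

Two integers differ by a multiple of 30 exactly when they share a remainder mod 30.
There are 30 residue classes mod 30, so 30 integers can all lie in distinct classes.
One more integer must repeat a residue, giving a difference divisible by 30. So n = 30 + 1 = 31.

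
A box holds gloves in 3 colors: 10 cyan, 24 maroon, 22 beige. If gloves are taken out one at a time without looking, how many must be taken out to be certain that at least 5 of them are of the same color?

The worst case takes 4 gloves of each color without reaching 5 of any: 3 × 4 = 12.
The next glove must bring some color to 5, so 12 + 1 = 13.

13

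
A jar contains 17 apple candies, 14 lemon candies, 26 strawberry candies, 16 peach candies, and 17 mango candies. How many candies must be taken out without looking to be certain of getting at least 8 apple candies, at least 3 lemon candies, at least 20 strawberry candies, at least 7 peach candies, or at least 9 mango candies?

43

The worst case stops just short of every target: 7 apple, 2 lemon, 19 strawberry, 6 peach, 8 mango — 7 + 2 + 19 + 6 + 8 = 42 candies.
One more candy must push some flavor to its target, so 42 + 1 = 43.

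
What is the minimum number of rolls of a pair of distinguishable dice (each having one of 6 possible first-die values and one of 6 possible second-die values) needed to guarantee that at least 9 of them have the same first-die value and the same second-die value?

There are 6 × 6 = 36 (first-die value, second-die value) combinations acting as pigeonholes.
With 36 × 8 = 288 rolls of a pair of distinguishable dice we could place exactly 8 in each, with no (first-die value, second-die value) pair reaching 9.
One more forces some (first-die value, second-die value) pair to hold 9, so 288 + 1 = 289.

289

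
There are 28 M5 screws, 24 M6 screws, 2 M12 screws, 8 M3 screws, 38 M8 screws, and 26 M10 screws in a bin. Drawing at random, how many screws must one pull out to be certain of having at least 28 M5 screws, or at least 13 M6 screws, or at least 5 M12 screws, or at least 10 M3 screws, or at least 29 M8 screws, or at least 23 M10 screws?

The worst case stops just short of every target: 27 M5, 12 M6, all 2 M12, all 8 M3, 28 M8, 22 M10 — 27 + 12 + 2 + 8 + 28 + 22 = 99 screws.
One more screw must push some size to its target, so 99 + 1 = 100.

100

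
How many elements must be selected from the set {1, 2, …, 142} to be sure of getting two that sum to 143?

72

Partition {1, …, 142} into 71 pairs: {1,142}, {2,141}, …, {71,72}.
Choosing 71 integers — say the integers 1 through 71 — takes one from each pair and avoids the property.
Choosing 72 forces two into the same pair by pigeonhole, and those sum to 143. So 72.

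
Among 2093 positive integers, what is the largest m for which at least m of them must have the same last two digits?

There are 100 possible two-digit endings, which serve as the pigeonholes.
If each of the 100 possible two-digit endings held at most 20, the total would be at most 100 × 20 = 2000 < 2093, a contradiction.
So at least one holds ⌈2093/100⌉ = 21.

21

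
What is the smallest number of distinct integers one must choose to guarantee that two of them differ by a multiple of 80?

81

Two integers differ by a multiple of 80 exactly when they share a remainder mod 80.
There are 80 residue classes mod 80, so 80 integers can all lie in distinct classes.
One more integer must repeat a residue, giving a difference divisible by 80. So n = 80 + 1 = 81.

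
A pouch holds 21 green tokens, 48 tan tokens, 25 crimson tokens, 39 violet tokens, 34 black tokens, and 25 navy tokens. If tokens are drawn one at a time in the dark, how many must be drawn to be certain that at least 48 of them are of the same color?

192

Treat the 6 colors as pigeonholes.
In the worst case we take at most 47 of each color, but all 21 green, all 25 crimson, all 39 violet, all 34 black, and all 25 navy (fewer than 47), giving 21 + 47 + 25 + 39 + 34 + 25 = 191.
One more token then forces some color to 48, so 191 + 1 = 192.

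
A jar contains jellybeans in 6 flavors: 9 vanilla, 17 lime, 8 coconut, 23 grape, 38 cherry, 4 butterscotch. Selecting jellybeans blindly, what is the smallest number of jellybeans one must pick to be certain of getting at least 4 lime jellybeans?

86

The worst case draws every non-lime jellybean first: 9 + 8 + 23 + 38 + 4 = 82.
The next 4 draws are then forced to be lime, giving 82 + 4 = 86.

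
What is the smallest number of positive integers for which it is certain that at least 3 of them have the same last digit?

21

There are 10 possible last digits acting as pigeonholes.
With 10 × 2 = 20 positive integers we could place exactly 2 in each, with no class reaching 3.
One more forces some class to hold 3, so 20 + 1 = 21.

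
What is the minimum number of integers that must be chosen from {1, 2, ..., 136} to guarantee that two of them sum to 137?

69

Partition {1, …, 136} into 68 pairs: {1,136}, {2,135}, …, {68,69}.
Choosing 68 integers — say the integers 1 through 68 — takes one from each pair and avoids the property.
Choosing 69 forces two into the same pair by pigeonhole, and those sum to 137. So 69.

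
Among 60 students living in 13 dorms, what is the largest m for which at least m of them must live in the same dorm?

The 60 students fall into 13 dorms.
If each of the 13 dorms held at most 4, the total would be at most 13 × 4 = 52 < 60, a contradiction.
So at least one holds ⌈60/13⌉ = 5.

5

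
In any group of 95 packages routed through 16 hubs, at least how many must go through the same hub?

The 95 packages fall into 16 hubs.
If each of the 16 hubs held at most 5, the total would be at most 16 × 5 = 80 < 95, a contradiction.
So at least one holds ⌈95/16⌉ = 6.

6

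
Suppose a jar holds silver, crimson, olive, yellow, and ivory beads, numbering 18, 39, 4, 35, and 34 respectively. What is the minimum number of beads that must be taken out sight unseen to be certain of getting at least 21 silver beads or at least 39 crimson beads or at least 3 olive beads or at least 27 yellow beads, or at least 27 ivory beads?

The worst case stops just short of every target: all 18 silver, 38 crimson, 2 olive, 26 yellow, 26 ivory — 18 + 38 + 2 + 26 + 26 = 110 beads.
One more bead must push some color to its target, so 110 + 1 = 111.

111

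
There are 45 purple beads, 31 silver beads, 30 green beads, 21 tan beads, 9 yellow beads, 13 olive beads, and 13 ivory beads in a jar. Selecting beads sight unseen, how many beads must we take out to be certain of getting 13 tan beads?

To avoid tan beads as long as possible, exhaust the other 6 colors first.
The worst case draws every non-tan bead first: 45 + 31 + 30 + 9 + 13 + 13 = 141.
The next 13 draws are then forced to be tan, giving 141 + 13 = 154.

154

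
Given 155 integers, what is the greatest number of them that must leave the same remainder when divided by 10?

16

If each of the 10 residue classes modulo 10 held at most 15, the total would be at most 10 × 15 = 150 < 155, a contradiction.
So at least one holds ⌈155/10⌉ = 16.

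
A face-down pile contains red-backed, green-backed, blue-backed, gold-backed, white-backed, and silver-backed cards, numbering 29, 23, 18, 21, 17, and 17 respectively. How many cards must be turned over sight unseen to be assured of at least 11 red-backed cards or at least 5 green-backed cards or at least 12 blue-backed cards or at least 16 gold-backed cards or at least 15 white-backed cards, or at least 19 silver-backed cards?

The worst case stops just short of every target: 10 red-backed, 4 green-backed, 11 blue-backed, 15 gold-backed, 14 white-backed, all 17 silver-backed — 10 + 4 + 11 + 15 + 14 + 17 = 71 cards.
One more card must push some back color to its target, so 71 + 1 = 72.

72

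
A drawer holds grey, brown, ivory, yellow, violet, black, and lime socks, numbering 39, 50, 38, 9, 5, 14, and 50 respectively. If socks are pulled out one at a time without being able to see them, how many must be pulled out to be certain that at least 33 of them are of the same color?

In the worst case we take at most 32 of each color, but all 9 yellow, all 5 violet, and all 14 black (fewer than 32), giving 32 + 32 + 32 + 9 + 5 + 14 + 32 = 156.
One more sock then forces some color to 33, so 156 + 1 = 157.

157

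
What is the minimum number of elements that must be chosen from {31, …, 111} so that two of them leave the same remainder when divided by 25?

Group the integers by remainder mod 25; there are 25 residue classes, each nonempty in this range.
Choosing one from each class (25 integers) avoids any shared remainder.
One more choice must repeat a class, so two differ by a multiple of 25. Hence 25 + 1 = 26.

26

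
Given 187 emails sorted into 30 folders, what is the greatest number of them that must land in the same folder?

The 187 emails fall into 30 folders.
If each of the 30 folders held at most 6, the total would be at most 30 × 6 = 180 < 187, a contradiction.
So at least one holds ⌈187/30⌉ = 7.

7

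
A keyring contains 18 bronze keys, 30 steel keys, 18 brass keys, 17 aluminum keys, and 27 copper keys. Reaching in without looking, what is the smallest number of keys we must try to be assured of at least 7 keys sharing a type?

31

The worst case takes 6 keys of each type without reaching 7 of any: 5 × 6 = 30.
The next key must bring some type to 7, so 30 + 1 = 31.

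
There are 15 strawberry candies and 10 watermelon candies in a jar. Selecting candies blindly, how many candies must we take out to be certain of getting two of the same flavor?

3

The worst case takes 1 candy of each flavor without reaching 2 of any: 2 × 1 = 2.
The next candy must bring some flavor to 2, so 2 + 1 = 3.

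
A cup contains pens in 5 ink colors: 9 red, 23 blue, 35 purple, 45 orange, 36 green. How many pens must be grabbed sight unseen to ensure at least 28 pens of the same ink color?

114

In the worst case we take at most 27 of each ink color, but all 9 red and all 23 blue (fewer than 27), giving 9 + 23 + 27 + 27 + 27 = 113.
One more pen then forces some ink color to 28, so 113 + 1 = 114.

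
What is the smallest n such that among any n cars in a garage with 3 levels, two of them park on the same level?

There are 3 levels acting as pigeonholes.
With 3 cars we could place one in each, avoiding any repeat.
One more forces some class to hold 2, so 3 + 1 = 4.

4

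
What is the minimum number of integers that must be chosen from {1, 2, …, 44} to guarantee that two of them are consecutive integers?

23

Partition {1, …, 44} into 22 pairs: {1,2}, {3,4}, …, {43,44}.
Choosing 22 integers — say the 22 even numbers 2, 4, …, 44 — takes one from each pair and avoids the property.
Choosing 23 forces two into the same pair by pigeonhole, and those are consecutive. So 23.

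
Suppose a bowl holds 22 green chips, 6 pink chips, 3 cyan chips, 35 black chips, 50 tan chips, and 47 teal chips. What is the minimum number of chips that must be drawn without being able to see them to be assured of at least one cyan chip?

The worst case draws every non-cyan chip first: 22 + 6 + 35 + 50 + 47 = 160.
The next draw is then forced to be cyan, giving 160 + 1 = 161.

161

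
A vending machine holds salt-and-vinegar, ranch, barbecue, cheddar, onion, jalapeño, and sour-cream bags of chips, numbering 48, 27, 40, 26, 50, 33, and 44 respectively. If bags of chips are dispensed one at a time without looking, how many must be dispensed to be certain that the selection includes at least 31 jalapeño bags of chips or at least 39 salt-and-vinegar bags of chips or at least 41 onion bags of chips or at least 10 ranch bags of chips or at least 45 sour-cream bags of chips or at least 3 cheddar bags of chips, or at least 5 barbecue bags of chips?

168

Each of the 7 flavors has its own threshold; avoid all of them simultaneously.
The worst case stops just short of every target: 38 salt-and-vinegar, 9 ranch, 4 barbecue, 2 cheddar, 40 onion, 30 jalapeño, 44 sour-cream — 38 + 9 + 4 + 2 + 40 + 30 + 44 = 167 bags of chips.
One more bag of chips must push some flavor to its target, so 167 + 1 = 168.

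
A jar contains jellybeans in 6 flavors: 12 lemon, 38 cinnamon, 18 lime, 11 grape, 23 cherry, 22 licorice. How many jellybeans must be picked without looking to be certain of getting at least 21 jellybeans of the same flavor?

102

Treat the 6 flavors as pigeonholes.
In the worst case we take at most 20 of each flavor, but all 12 lemon, all 18 lime, and all 11 grape (fewer than 20), giving 12 + 20 + 18 + 11 + 20 + 20 = 101.
One more jellybean then forces some flavor to 21, so 101 + 1 = 102.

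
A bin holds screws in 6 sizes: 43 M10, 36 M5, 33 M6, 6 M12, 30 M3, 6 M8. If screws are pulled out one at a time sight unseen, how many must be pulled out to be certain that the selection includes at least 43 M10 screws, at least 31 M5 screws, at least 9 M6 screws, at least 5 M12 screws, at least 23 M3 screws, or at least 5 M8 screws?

111

The worst case stops just short of every target: 42 M10, 30 M5, 8 M6, 4 M12, 22 M3, 4 M8 — 42 + 30 + 8 + 4 + 22 + 4 = 110 screws.
One more screw must push some size to its target, so 110 + 1 = 111.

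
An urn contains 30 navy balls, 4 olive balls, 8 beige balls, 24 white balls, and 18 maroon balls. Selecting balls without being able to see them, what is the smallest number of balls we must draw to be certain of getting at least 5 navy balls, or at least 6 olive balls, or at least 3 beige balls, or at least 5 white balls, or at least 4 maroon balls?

The worst case stops just short of every target: 4 navy, all 4 olive, 2 beige, 4 white, 3 maroon — 4 + 4 + 2 + 4 + 3 = 17 balls.
One more ball must push some color to its target, so 17 + 1 = 18.

18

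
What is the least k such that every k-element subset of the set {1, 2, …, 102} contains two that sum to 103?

52

Partition {1, …, 102} into 51 pairs: {1,102}, {2,101}, …, {51,52}.
Choosing 51 integers — say the integers 1 through 51 — takes one from each pair and avoids the property.
Choosing 52 forces two into the same pair by pigeonhole, and those sum to 103. So 52.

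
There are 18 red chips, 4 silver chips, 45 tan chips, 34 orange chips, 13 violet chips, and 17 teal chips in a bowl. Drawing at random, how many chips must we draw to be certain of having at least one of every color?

128

The hardest color to obtain is silver: we could draw every other chip first — 131 − 4 = 127 chips — without a single silver one.
The next draw must be silver, so 127 + 1 = 128.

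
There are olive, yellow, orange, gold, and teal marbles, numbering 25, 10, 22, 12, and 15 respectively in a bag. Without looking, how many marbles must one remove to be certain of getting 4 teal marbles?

73

The worst case draws every non-teal marble first: 25 + 10 + 22 + 12 = 69.
The next 4 draws are then forced to be teal, giving 69 + 4 = 73.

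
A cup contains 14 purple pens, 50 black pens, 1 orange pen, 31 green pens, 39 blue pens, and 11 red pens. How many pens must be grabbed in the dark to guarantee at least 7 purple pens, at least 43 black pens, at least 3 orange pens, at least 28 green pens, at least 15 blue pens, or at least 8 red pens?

The worst case stops just short of every target: 6 purple, 42 black, all 1 orange, 27 green, 14 blue, 7 red — 6 + 42 + 1 + 27 + 14 + 7 = 97 pens.
One more pen must push some ink color to its target, so 97 + 1 = 98.

98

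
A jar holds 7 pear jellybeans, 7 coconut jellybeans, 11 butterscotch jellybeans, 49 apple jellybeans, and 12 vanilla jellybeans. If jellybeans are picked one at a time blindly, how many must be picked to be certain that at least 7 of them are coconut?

To avoid coconut jellybeans as long as possible, exhaust the other 4 flavors first.
The worst case draws every non-coconut jellybean first: 7 + 11 + 49 + 12 = 79.
The next 7 draws are then forced to be coconut, giving 79 + 7 = 86.

86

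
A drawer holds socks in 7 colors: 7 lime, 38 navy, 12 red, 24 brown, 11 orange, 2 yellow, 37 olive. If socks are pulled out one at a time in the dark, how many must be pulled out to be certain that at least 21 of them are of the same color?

In the worst case we take at most 20 of each color, but all 7 lime, all 12 red, all 11 orange, and all 2 yellow (fewer than 20), giving 7 + 20 + 12 + 20 + 11 + 2 + 20 = 92.
One more sock then forces some color to 21, so 92 + 1 = 93.

93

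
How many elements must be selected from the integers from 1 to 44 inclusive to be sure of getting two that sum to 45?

Partition {1, …, 44} into 22 pairs: {1,44}, {2,43}, …, {22,23}.
Choosing 22 integers — say the integers 1 through 22 — takes one from each pair and avoids the property.
Choosing 23 forces two into the same pair by pigeonhole, and those sum to 45. So 23.

23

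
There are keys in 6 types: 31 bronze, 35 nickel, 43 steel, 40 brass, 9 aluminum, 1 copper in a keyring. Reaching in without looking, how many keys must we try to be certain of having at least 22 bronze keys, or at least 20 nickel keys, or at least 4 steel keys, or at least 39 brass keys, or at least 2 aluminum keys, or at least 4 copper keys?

84

The worst case stops just short of every target: 21 bronze, 19 nickel, 3 steel, 38 brass, 1 aluminum, all 1 copper — 21 + 19 + 3 + 38 + 1 + 1 = 83 keys.
One more key must push some type to its target, so 83 + 1 = 84.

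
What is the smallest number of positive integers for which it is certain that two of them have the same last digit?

11

There are 10 possible last digits acting as pigeonholes.
With 10 positive integers we could place one in each, avoiding any repeat.
One more forces some class to hold 2, so 10 + 1 = 11.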